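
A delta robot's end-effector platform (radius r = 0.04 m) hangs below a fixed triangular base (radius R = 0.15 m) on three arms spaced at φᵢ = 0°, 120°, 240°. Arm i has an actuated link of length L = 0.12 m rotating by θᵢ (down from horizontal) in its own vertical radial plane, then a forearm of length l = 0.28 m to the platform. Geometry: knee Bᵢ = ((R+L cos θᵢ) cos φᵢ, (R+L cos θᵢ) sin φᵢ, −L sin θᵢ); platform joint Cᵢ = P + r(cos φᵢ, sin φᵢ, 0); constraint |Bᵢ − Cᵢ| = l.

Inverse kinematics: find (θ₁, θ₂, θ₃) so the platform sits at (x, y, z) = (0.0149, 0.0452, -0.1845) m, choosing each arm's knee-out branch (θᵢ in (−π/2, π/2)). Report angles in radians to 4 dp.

arm 1 (φ=0.0°): x'=0.0149, y'=0.0452
  A cos θ + B sin θ = C:  0.0951·cos θ + -0.1845·sin θ = 0.0786
  √(A²+B²)=0.2076;  θ1 = -1.0949+1.1822 ≈ 0.0874
φ2=120.0° → target in arm frame (0.0317, -0.0355)
  A=0.0783, B=-0.1845, C=(l²−L²−A²−y'²−z²)/(2L)=0.0940
  γ=atan2(-0.1845,0.0783)=-1.1694;  ψ=arccos(0.4691)=1.0825;  θ2=γ+ψ≈-0.0869
arm 3 (φ=240.0°): x'=-0.0466, y'=-0.0097
  A=0.1566, B=-0.1845, C=(l²−L²−A²−y'²−z²)/(2L)=0.0223
  √(A²+B²)=0.2420;  θ3 = -0.8670+1.4787 ≈ 0.6116

θ₁ = 0.0874, θ₂ = -0.0869, θ₃ = 0.6116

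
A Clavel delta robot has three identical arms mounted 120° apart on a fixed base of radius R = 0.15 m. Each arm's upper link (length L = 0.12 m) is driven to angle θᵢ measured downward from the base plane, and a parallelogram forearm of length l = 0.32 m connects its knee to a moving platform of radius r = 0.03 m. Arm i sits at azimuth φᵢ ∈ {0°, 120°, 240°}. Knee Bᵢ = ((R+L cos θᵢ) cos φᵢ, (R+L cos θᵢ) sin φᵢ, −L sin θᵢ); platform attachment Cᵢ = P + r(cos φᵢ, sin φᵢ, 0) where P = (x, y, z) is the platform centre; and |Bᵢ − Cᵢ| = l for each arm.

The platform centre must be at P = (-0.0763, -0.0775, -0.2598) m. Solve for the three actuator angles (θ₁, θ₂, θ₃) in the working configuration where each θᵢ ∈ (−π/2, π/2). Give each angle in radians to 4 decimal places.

θ₁ = 0.9597, θ₂ = 0.6979, θ₃ = -0.2616

arm 1 (φ=0.0°): x'=-0.0763, y'=-0.0775
  e−x'=0.1963;  (l²−L²−(e−x')²−y'²−z²)/2L = -0.1001
  γ=atan2(-0.2598,0.1963)=-0.9237;  ψ=arccos(-0.3076)=1.8834;  θ1=γ+ψ≈0.9597
φ2=120.0° → target in arm frame (-0.0290, 0.1048)
  A=0.1490, B=-0.2598, C=(l²−L²−A²−y'²−z²)/(2L)=-0.0528
  √(A²+B²)=0.2995;  θ2 = -1.0502+1.7481 ≈ 0.6979
rotate P by −φ3: (0.1053, -0.0273, -0.2598)
  A cos θ + B sin θ = C:  0.0147·cos θ + -0.2598·sin θ = 0.0814
  γ=atan2(-0.2598,0.0147)=-1.5141;  ψ=arccos(0.3129)=1.2526;  θ3=γ+ψ≈-0.2616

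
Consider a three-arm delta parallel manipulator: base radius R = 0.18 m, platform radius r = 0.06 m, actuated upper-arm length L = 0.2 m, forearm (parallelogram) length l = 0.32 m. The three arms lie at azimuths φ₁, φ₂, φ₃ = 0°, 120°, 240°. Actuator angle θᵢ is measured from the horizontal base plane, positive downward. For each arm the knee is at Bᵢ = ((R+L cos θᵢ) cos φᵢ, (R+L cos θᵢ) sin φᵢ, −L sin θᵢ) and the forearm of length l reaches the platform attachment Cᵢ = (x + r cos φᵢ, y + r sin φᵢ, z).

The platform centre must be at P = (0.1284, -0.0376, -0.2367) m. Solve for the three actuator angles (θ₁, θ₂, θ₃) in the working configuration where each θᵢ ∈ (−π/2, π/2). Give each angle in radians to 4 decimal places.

θ₁ = -0.0871, θ₂ = 1.1343, θ₃ = 0.8725

rotate P by −φ1: (0.1284, -0.0376, -0.2367)
  A=-0.0084, B=-0.2367, C=(l²−L²−A²−y'²−z²)/(2L)=0.0122
  θ1 = atan2(B,A) + arccos(C/0.2368) = -0.0871
φ2=120.0° → target in arm frame (-0.0968, -0.0924)
  A cos θ + B sin θ = C:  0.2168·cos θ + -0.2367·sin θ = -0.1229
  γ=atan2(-0.2367,0.2168)=-0.8293;  ψ=arccos(-0.3828)=1.9637;  θ2=γ+ψ≈1.1343
rotate P by −φ3: (-0.0316, 0.1300, -0.2367)
  A=0.1516, B=-0.2367, C=(l²−L²−A²−y'²−z²)/(2L)=-0.0838
  √(A²+B²)=0.2811;  θ3 = -1.0010+1.8735 ≈ 0.8725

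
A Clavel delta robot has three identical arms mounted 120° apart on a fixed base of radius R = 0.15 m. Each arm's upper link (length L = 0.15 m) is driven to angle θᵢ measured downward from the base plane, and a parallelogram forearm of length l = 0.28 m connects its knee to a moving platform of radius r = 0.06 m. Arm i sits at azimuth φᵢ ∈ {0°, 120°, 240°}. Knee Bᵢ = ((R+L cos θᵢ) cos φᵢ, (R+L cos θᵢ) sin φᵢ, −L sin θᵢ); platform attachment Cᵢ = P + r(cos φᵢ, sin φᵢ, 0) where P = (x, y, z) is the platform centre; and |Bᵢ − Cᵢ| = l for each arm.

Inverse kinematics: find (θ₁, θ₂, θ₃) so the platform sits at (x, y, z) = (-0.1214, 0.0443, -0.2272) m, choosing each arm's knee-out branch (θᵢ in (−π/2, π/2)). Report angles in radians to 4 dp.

φ1=0.0° → target in arm frame (-0.1214, 0.0443)
  e−x'=0.2114;  (l²−L²−(e−x')²−y'²−z²)/2L = -0.1412
  γ=atan2(-0.2272,0.2114)=-0.8214;  ψ=arccos(-0.4551)=2.0433;  θ1=γ+ψ≈1.2219
rotate P by −φ2: (0.0991, 0.0830, -0.2272)
  A=-0.0091, B=-0.2272, C=(l²−L²−A²−y'²−z²)/(2L)=-0.0090
  γ=atan2(-0.2272,-0.0091)=-1.6107;  ψ=arccos(-0.0394)=1.6102;  θ2=γ+ψ≈-0.0005
φ3=240.0° → target in arm frame (0.0223, -0.1273)
  A=0.0677, B=-0.2272, C=(l²−L²−A²−y'²−z²)/(2L)=-0.0550
  γ=atan2(-0.2272,0.0677)=-1.2813;  ψ=arccos(-0.2320)=1.8049;  θ3=γ+ψ≈0.5236

θ₁ = 1.2219, θ₂ = -0.0005, θ₃ = 0.5236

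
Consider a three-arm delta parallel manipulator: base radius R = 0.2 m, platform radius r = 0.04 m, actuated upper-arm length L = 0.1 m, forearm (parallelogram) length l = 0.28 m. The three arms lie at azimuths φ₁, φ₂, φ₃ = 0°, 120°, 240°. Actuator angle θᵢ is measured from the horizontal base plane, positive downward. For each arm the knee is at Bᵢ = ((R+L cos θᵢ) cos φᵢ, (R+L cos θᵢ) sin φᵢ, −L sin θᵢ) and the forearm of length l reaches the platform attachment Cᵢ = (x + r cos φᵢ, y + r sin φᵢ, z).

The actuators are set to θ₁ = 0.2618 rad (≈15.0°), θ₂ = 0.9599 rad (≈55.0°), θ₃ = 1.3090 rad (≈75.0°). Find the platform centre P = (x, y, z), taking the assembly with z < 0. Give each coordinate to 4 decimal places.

φ1=0.0°: virtual centre (0.2566, 0.0000, -0.0259), radius l
arm 2 at φ=120.0°: ρ2 = 0.2174;  centre 2 = (-0.1087, 0.1882, -0.0819)
arm 3 at φ=240.0°: ρ3 = 0.1859;  centre 3 = (-0.0929, -0.1610, -0.0966)
|centre ₂|²−|centre ₁|² = -0.0126;  |centre ₃|²−|centre ₁|² = -0.0226
linear system: -0.7305x+0.3765y = -0.0126−-0.1121z; -0.6991x+-0.3220y = -0.0226−-0.1414z
det = 0.4984;  x = 0.0252+-0.1792z,  y = 0.0156+-0.0501z
into |P−centre ₁|² = l²: 1.0346z² + 0.1331z + -0.0239 = 0;  Δ = 0.1168;  z = -0.2295 or 0.1008 → z<0 root = -0.2295
x = 0.0663, y = 0.0271

(0.0663, 0.0271, -0.2295)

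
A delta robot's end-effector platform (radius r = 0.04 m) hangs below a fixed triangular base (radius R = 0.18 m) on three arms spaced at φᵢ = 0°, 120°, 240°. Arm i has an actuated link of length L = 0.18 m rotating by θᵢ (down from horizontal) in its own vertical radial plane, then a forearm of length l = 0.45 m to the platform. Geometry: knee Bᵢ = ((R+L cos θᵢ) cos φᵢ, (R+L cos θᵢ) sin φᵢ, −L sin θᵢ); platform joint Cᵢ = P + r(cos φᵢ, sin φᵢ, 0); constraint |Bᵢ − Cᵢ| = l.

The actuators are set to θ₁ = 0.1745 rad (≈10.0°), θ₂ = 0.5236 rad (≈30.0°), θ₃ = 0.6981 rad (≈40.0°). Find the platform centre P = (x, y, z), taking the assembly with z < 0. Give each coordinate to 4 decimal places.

(0.0731, 0.0275, -0.4083)

centre 1 = (0.3173·cos0.0°, 0.3173·sin0.0°, -0.0313) = (0.3173, 0.0000, -0.0313)
arm 2 at φ=120.0°: e+L cos θ2 = 0.2959;  centre 2 = (-0.1479, 0.2562, -0.0900)
arm 3 at φ=240.0°: e+L cos θ3 = 0.2779;  centre 3 = (-0.1389, -0.2407, -0.1157)
subtract pairs → two planes through P
[-0.9304 0.5125 -0.1175]·P = -0.0060;  [-0.9124 -0.4813 -0.1689]·P = -0.0110
det = 0.9154;  x = 0.0093+-0.1563z,  y = 0.0052+-0.0545z
quadratic in z: (1.0274)z²+(0.1582)z+(-0.1067)=0, √Δ=0.6807 → z ∈ {-0.4083, 0.2543}; z = -0.4083 (taking z<0)
x = 0.0731, y = 0.0275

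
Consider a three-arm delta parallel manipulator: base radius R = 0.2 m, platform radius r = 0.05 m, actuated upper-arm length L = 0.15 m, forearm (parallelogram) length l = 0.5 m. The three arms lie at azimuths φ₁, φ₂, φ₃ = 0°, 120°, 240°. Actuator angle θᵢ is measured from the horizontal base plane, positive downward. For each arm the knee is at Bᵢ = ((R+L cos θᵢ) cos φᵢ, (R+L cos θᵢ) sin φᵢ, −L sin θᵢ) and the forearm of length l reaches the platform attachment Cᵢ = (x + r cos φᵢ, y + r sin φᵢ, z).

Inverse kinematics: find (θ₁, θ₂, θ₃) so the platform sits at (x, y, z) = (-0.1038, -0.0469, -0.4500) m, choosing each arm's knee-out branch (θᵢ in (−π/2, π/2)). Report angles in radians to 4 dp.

θ₁ = 0.7854, θ₂ = 0.3492, θ₃ = -0.0003

rotate P by −φ1: (-0.1038, -0.0469, -0.4500)
  A=0.2538, B=-0.4500, C=(l²−L²−A²−y'²−z²)/(2L)=-0.1387
  θ1 = atan2(B,A) + arccos(C/0.5166) = 0.7854
φ2=120.0° → target in arm frame (0.0113, 0.1133)
  A cos θ + B sin θ = C:  0.1387·cos θ + -0.4500·sin θ = -0.0236
  √(A²+B²)=0.4709;  θ2 = -1.2718+1.6210 ≈ 0.3492
arm 3 (φ=240.0°): x'=0.0925, y'=-0.0664
  A=0.0575, B=-0.4500, C=(l²−L²−A²−y'²−z²)/(2L)=0.0576
  γ=atan2(-0.4500,0.0575)=-1.4437;  ψ=arccos(0.1270)=1.4435;  θ3=γ+ψ≈-0.0003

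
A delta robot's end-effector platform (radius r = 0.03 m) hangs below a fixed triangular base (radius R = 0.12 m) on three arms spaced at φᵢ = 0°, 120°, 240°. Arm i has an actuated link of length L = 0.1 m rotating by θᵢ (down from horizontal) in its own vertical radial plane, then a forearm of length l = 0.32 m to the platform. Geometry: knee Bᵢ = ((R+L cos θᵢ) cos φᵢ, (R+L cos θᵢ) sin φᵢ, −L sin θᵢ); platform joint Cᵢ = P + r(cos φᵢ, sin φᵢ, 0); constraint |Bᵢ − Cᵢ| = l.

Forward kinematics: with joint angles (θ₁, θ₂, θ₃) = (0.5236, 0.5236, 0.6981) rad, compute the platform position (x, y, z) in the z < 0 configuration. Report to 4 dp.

(0.0108, 0.0187, -0.3231)

arm 1 at φ=0.0°: ρ1 = 0.1766;  centre 1 = (0.1766, 0.0000, -0.0500)
φ2=120.0°: virtual centre (-0.0883, 0.1529, -0.0500), radius l
φ3=240.0°: virtual centre (-0.0833, -0.1443, -0.0643), radius l
eliminate P² terms by subtracting sphere 1 from 2 and 3
[-0.5298 0.3059 0.0000]·P = 0.0000;  [-0.5198 -0.2886 -0.0286]·P = -0.0018
Cramer: x(z) = 0.0018-0.0280z;  y(z) = 0.0031-0.0485z
sphere 1 gives Az²+Bz+C=0 with A=1.0031, B=0.1095, C=-0.0693;  B²−4AC=0.2901;  roots -0.3231, 0.2139;  negative root z = -0.3231
x = 0.0108, y = 0.0187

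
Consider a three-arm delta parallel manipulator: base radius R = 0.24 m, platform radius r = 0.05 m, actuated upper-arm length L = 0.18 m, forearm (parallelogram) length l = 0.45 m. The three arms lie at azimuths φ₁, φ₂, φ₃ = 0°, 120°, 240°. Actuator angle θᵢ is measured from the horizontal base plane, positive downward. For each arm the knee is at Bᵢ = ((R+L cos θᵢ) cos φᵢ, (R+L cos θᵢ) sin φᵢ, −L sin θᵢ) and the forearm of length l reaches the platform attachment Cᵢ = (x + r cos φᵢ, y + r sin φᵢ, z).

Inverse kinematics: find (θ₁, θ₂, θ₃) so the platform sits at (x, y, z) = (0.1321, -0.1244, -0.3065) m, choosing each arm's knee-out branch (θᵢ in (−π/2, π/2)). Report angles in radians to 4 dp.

φ1=0.0° → target in arm frame (0.1321, -0.1244)
  A cos θ + B sin θ = C:  0.0579·cos θ + -0.3065·sin θ = 0.1592
  θ1 = atan2(B,A) + arccos(C/0.3119) = -0.3491
rotate P by −φ2: (-0.1738, -0.0522, -0.3065)
  A=0.3638, B=-0.3065, C=(l²−L²−A²−y'²−z²)/(2L)=-0.1636
  √(A²+B²)=0.4757;  θ2 = -0.7001+1.9219 ≈ 1.2218
arm 3 (φ=240.0°): x'=0.0417, y'=0.1766
  A cos θ + B sin θ = C:  0.1483·cos θ + -0.3065·sin θ = 0.0638
  √(A²+B²)=0.3405;  θ3 = -1.1201+1.3823 ≈ 0.2622

θ₁ = -0.3491, θ₂ = 1.2218, θ₃ = 0.2622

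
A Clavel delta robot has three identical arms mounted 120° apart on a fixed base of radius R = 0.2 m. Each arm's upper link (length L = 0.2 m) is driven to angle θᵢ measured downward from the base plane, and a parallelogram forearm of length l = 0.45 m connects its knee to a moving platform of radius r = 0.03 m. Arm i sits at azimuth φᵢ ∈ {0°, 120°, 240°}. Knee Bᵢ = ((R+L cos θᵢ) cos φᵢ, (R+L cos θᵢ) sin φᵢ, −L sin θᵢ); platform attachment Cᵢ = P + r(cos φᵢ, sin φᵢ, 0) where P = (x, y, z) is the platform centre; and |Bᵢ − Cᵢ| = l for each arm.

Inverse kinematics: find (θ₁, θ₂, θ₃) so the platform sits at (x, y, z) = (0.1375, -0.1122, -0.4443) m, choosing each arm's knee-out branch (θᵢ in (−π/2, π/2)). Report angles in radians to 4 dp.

arm 1 (φ=0.0°): x'=0.1375, y'=-0.1122
  A=0.0325, B=-0.4443, C=(l²−L²−A²−y'²−z²)/(2L)=-0.1214
  √(A²+B²)=0.4455;  θ1 = -1.4978+1.8467 ≈ 0.3489
rotate P by −φ2: (-0.1659, -0.0630, -0.4443)
  A=0.3359, B=-0.4443, C=(l²−L²−A²−y'²−z²)/(2L)=-0.3793
  θ2 = atan2(B,A) + arccos(C/0.5570) = 1.3964
arm 3 (φ=240.0°): x'=0.0284, y'=0.1752
  A cos θ + B sin θ = C:  0.1416·cos θ + -0.4443·sin θ = -0.2141
  θ3 = atan2(B,A) + arccos(C/0.4663) = 0.7855

θ₁ = 0.3489, θ₂ = 1.3964, θ₃ = 0.7855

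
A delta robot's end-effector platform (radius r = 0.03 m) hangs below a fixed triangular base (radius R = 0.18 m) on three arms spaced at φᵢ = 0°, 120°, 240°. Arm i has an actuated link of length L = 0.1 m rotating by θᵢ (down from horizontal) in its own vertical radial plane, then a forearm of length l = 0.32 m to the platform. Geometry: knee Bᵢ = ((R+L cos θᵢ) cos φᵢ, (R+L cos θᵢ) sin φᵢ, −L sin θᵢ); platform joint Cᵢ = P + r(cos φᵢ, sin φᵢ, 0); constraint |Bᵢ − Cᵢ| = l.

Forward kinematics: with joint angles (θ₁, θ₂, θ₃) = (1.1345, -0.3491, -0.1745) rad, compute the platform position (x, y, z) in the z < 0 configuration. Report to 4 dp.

arm 1 at φ=0.0°: ρ1 = 0.1923;  S1 = (0.1923, 0.0000, -0.0906)
S2 = (0.2440·cos120.0°, 0.2440·sin120.0°, 0.0342) = (-0.1220, 0.2113, 0.0342)
S3 = (0.2485·cos240.0°, 0.2485·sin240.0°, 0.0174) = (-0.1242, -0.2152, 0.0174)
subtract pairs → two planes through P
[-0.6285 0.4226 0.2497]·P = 0.0155;  [-0.6330 -0.4304 0.2160]·P = 0.0169
Cramer: x(z) = -0.0257+0.3694z;  y(z) = -0.0015-0.0414z
into |P−S₁|² = l²: 1.1382z² + 0.0204z + -0.0467 = 0;  Δ = 0.2130;  z = -0.2117 or 0.1938 → z<0 root = -0.2117
x = -0.1039, y = 0.0073

(-0.1039, 0.0073, -0.2117)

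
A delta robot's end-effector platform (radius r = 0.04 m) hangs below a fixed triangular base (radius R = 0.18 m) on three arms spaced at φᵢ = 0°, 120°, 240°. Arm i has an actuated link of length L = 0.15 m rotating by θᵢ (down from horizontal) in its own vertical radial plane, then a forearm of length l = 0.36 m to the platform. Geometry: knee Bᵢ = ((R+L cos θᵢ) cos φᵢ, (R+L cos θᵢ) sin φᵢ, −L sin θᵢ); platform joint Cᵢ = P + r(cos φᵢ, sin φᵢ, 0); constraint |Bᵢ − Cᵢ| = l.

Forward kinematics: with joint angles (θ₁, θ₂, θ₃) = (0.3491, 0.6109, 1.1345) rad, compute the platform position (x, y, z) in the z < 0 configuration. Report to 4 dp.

(0.0717, 0.0675, -0.3364)

centre 1 = (0.2810·cos0.0°, 0.2810·sin0.0°, -0.0513) = (0.2810, 0.0000, -0.0513)
centre 2 = (0.2629·cos120.0°, 0.2629·sin120.0°, -0.0860) = (-0.1314, 0.2277, -0.0860)
centre 3 = (0.2034·cos240.0°, 0.2034·sin240.0°, -0.1359) = (-0.1017, -0.1761, -0.1359)
|centre ₂|²−|centre ₁|² = -0.0051;  |centre ₃|²−|centre ₁|² = -0.0217
plane₁₂: -0.8248x+0.4553y+-0.0695z = -0.0051
det = 0.6390;  x = 0.0183+-0.1589z,  y = 0.0220+-0.1353z
sphere 1 gives Az²+Bz+C=0 with A=1.0436, B=0.1802, C=-0.0575;  B²−4AC=0.2724;  roots -0.3364, 0.1637;  negative root z = -0.3364
x = 0.0717, y = 0.0675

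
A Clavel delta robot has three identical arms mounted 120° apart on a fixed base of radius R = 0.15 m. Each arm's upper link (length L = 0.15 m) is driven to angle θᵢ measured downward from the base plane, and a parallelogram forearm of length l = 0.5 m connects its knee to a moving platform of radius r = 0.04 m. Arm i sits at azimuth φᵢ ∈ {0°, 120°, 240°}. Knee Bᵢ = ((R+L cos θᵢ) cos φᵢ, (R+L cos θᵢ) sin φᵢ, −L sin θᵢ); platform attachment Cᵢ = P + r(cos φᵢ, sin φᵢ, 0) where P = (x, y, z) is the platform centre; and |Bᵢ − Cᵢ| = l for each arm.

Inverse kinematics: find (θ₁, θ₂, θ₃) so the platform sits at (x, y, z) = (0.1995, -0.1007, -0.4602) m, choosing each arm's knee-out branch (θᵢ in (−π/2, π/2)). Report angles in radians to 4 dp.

θ₁ = -0.1748, θ₂ = 1.1343, θ₃ = 0.6109

φ1=0.0° → target in arm frame (0.1995, -0.1007)
  e−x'=-0.0895;  (l²−L²−(e−x')²−y'²−z²)/2L = -0.0081
  √(A²+B²)=0.4688;  θ1 = -1.7629+1.5881 ≈ -0.1748
arm 2 (φ=120.0°): x'=-0.1870, y'=-0.1224
  A cos θ + B sin θ = C:  0.2970·cos θ + -0.4602·sin θ = -0.2915
  γ=atan2(-0.4602,0.2970)=-0.9977;  ψ=arccos(-0.5323)=2.1321;  θ2=γ+ψ≈1.1343
arm 3 (φ=240.0°): x'=-0.0125, y'=0.2231
  A=0.1225, B=-0.4602, C=(l²−L²−A²−y'²−z²)/(2L)=-0.1636
  θ3 = atan2(B,A) + arccos(C/0.4762) = 0.6109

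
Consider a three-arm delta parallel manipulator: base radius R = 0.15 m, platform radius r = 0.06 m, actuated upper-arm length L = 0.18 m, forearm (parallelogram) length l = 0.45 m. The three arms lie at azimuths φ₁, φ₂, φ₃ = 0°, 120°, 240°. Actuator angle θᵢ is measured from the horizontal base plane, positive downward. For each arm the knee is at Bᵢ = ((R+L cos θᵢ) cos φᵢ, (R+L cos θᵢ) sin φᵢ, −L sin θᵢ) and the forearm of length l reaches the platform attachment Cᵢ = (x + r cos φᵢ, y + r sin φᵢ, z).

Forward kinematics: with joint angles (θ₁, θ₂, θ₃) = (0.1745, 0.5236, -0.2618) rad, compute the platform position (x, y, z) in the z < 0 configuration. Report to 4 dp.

(-0.0038, -0.1182, -0.3704)

S1 = (0.2673·cos0.0°, 0.2673·sin0.0°, -0.0313) = (0.2673, 0.0000, -0.0313)
S2 = (0.2459·cos120.0°, 0.2459·sin120.0°, -0.0900) = (-0.1229, 0.2129, -0.0900)
φ3=240.0°: virtual centre (-0.1319, -0.2285, 0.0466), radius l
eliminate P² terms by subtracting sphere 1 from 2 and 3
linear system: -0.7804x+0.4259y = -0.0038−-0.1175z; -0.7984x+-0.4570y = -0.0006−0.1557z
det = 0.6967;  x = 0.0029+0.0181z,  y = -0.0037+0.3090z
quadratic in z: (1.0958)z²+(0.0506)z+(-0.1316)=0, √Δ=0.7612 → z ∈ {-0.3704, 0.3242}; z = -0.3704 (taking z<0)
x = -0.0038, y = -0.1182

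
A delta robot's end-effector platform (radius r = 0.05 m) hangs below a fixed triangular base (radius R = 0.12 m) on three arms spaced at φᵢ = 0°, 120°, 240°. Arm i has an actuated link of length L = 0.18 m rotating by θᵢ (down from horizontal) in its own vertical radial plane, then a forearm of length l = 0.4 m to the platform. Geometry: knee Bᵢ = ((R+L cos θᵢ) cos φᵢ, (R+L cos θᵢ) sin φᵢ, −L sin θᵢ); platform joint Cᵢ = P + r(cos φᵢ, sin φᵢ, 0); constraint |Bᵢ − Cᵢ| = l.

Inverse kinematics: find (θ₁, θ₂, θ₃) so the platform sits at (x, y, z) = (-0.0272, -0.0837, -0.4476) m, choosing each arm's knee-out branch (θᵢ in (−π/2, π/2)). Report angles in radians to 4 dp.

arm 1 (φ=0.0°): x'=-0.0272, y'=-0.0837
  A cos θ + B sin θ = C:  0.0972·cos θ + -0.4476·sin θ = -0.2478
  θ1 = atan2(B,A) + arccos(C/0.4580) = 0.7854
arm 2 (φ=120.0°): x'=-0.0589, y'=0.0654
  e−x'=0.1289;  (l²−L²−(e−x')²−y'²−z²)/2L = -0.2601
  θ2 = atan2(B,A) + arccos(C/0.4658) = 0.8728
φ3=240.0° → target in arm frame (0.0861, 0.0183)
  e−x'=-0.0161;  (l²−L²−(e−x')²−y'²−z²)/2L = -0.2037
  θ3 = atan2(B,A) + arccos(C/0.4479) = 0.4363

θ₁ = 0.7854, θ₂ = 0.8728, θ₃ = 0.4363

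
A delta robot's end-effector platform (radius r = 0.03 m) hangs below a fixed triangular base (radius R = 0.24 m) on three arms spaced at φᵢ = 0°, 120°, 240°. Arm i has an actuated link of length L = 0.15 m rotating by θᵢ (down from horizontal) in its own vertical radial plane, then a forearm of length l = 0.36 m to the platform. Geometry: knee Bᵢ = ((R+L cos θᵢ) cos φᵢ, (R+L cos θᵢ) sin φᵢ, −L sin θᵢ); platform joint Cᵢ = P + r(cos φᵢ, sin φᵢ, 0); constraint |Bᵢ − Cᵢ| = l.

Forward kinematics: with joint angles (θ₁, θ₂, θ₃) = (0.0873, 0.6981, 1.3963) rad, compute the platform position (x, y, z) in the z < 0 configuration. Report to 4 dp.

(0.0917, 0.0724, -0.2426)

O1 = (0.3594·cos0.0°, 0.3594·sin0.0°, -0.0131) = (0.3594, 0.0000, -0.0131)
arm 2 at φ=120.0°: ρ2 = 0.3249;  O2 = (-0.1625, 0.2814, -0.0964)
arm 3 at φ=240.0°: ρ3 = 0.2360;  O3 = (-0.1180, -0.2044, -0.1477)
eliminate P² terms by subtracting sphere 1 from 2 and 3
plane₁₂: -1.0438x+0.5628y+-0.1667z = -0.0145
det = 0.9641;  x = 0.0364+-0.2279z,  y = 0.0417+-0.1265z
into |P−O₁|² = l²: 1.0679z² + 0.1628z + -0.0233 = 0;  Δ = 0.1262;  z = -0.2426 or 0.0901 → z<0 root = -0.2426
x = 0.0917, y = 0.0724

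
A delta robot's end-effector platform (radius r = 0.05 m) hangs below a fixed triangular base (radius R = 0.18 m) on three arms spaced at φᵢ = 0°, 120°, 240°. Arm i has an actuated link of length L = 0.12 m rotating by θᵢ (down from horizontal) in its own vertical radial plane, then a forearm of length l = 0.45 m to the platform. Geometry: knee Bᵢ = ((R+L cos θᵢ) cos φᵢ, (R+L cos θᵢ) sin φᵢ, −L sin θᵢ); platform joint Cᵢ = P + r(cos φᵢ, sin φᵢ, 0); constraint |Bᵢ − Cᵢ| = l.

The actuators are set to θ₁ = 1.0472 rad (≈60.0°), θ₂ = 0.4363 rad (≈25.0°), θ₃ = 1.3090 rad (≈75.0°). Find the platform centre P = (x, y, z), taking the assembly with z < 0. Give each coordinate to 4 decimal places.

O1 = (0.1900·cos0.0°, 0.1900·sin0.0°, -0.1039) = (0.1900, 0.0000, -0.1039)
arm 2 at φ=120.0°: (R−r)+L cos θ2 = 0.2388;  O2 = (-0.1194, 0.2068, -0.0507)
O3 = (0.1611·cos240.0°, 0.1611·sin240.0°, -0.1159) = (-0.0805, -0.1395, -0.1159)
eliminate P² terms by subtracting sphere 1 from 2 and 3
linear system: -0.6188x+0.4135y = 0.0127−0.1064z; -0.5411x+-0.2790y = -0.0075−-0.0240z
Cramer: x(z) = -0.0011+0.0499z;  y(z) = 0.0291-0.1827z
quadratic in z: (1.0359)z²+(0.1782)z+(-0.1543)=0, √Δ=0.8193 → z ∈ {-0.4815, 0.3095}; z = -0.4815 (taking z<0)
x = -0.0251, y = 0.1170

(-0.0251, 0.1170, -0.4815)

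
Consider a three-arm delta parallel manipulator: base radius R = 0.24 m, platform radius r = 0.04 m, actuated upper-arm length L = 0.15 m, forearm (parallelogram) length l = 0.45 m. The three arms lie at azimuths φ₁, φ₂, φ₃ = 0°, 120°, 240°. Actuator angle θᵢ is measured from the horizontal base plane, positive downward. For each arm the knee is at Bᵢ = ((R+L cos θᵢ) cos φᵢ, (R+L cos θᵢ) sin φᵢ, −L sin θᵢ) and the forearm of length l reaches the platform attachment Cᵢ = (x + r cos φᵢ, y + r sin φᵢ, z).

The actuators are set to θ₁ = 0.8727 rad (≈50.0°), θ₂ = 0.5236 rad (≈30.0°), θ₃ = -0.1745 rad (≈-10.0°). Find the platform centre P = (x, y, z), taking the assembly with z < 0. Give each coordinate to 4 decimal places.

arm 1 at φ=0.0°: (R−r)+L cos θ1 = 0.2964;  O1 = (0.2964, 0.0000, -0.1149)
φ2=120.0°: virtual centre (-0.1650, 0.2857, -0.0750), radius l
arm 3 at φ=240.0°: (R−r)+L cos θ3 = 0.3477;  O3 = (-0.1739, -0.3011, 0.0260)
|O₂|²−|O₁|² = 0.0134;  |O₃|²−|O₁|² = 0.0205
[-0.9227 0.5714 0.0798]·P = 0.0134;  [-0.9406 -0.6023 0.2819]·P = 0.0205
det = 1.0932;  x = -0.0181+0.1913z,  y = -0.0058+0.1693z
into |P−O₁|² = l²: 1.0653z² + 0.1075z + -0.0903 = 0;  Δ = 0.3965;  z = -0.3460 or 0.2451 → z<0 root = -0.3460
x = -0.0843, y = -0.0644

(-0.0843, -0.0644, -0.3460)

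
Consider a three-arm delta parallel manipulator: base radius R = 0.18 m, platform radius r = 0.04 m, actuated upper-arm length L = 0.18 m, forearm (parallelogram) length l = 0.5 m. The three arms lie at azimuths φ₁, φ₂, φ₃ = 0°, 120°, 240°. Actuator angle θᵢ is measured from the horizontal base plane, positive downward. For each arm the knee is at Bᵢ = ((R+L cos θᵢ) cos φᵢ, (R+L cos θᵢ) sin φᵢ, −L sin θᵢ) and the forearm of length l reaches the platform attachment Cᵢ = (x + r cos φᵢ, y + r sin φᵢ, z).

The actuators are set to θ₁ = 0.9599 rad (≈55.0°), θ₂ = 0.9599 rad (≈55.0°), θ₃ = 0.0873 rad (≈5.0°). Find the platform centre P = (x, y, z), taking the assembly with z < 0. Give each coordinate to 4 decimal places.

arm 1 at φ=0.0°: e+L cos θ1 = 0.2432;  S1 = (0.2432, 0.0000, -0.1474)
φ2=120.0°: virtual centre (-0.1216, 0.2107, -0.1474), radius l
S3 = (0.3193·cos240.0°, 0.3193·sin240.0°, -0.0157) = (-0.1597, -0.2765, -0.0157)
eliminate P² terms by subtracting sphere 1 from 2 and 3
linear system: -0.7297x+0.4213y = 0.0000−0.0000z; -0.8058x+-0.5531y = 0.0213−0.2635z
Cramer: x(z) = -0.0121+0.1494z;  y(z) = -0.0209+0.2588z
into |P−S₁|² = l²: 1.0893z² + 0.2078z + -0.1626 = 0;  Δ = 0.7518;  z = -0.4934 or 0.3026 → z<0 root = -0.4934
x = -0.0858, y = -0.1486

(-0.0858, -0.1486, -0.4934)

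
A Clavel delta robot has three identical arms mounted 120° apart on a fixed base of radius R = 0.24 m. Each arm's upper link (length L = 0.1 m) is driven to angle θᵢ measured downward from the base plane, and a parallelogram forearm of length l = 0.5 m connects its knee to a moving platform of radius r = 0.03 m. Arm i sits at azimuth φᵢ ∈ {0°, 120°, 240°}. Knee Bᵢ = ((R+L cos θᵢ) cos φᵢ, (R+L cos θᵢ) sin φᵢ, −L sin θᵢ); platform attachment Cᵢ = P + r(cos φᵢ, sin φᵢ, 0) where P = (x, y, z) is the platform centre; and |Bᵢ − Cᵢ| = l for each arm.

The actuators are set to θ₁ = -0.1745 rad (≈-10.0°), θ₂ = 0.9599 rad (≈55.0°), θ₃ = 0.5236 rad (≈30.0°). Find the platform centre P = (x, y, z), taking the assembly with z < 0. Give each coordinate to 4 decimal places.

(0.0937, -0.0436, -0.4320)

arm 1 at φ=0.0°: (R−r)+L cos θ1 = 0.3085;  O1 = (0.3085, 0.0000, 0.0174)
φ2=120.0°: virtual centre (-0.1337, 0.2315, -0.0819), radius l
arm 3 at φ=240.0°: (R−r)+L cos θ3 = 0.2966;  O3 = (-0.1483, -0.2569, -0.0500)
subtract pairs → two planes through P
linear system: -0.8843x+0.4631y = -0.0173−-0.1985z; -0.9136x+-0.5137y = -0.0050−-0.1347z
det = 0.8774;  x = 0.0127+-0.1874z,  y = -0.0130+0.0710z
sphere 1 gives Az²+Bz+C=0 with A=1.0401, B=0.0743, C=-0.1621;  B²−4AC=0.6798;  roots -0.4320, 0.3606;  negative root z = -0.4320
x = 0.0937, y = -0.0436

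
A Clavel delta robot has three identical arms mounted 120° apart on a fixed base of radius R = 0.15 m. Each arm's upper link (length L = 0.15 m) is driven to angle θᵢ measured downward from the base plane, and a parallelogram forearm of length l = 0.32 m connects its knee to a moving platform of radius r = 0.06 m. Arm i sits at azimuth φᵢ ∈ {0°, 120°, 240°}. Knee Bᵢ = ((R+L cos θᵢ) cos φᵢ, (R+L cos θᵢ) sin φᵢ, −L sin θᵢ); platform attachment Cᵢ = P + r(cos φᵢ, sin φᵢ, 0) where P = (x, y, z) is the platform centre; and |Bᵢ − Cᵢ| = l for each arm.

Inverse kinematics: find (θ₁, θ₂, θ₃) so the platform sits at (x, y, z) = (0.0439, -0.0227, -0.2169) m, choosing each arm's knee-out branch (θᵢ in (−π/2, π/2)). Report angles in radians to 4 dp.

θ₁ = -0.2620, θ₂ = 0.3494, θ₃ = 0.0874

rotate P by −φ1: (0.0439, -0.0227, -0.2169)
  A=0.0461, B=-0.2169, C=(l²−L²−A²−y'²−z²)/(2L)=0.1007
  γ=atan2(-0.2169,0.0461)=-1.3614;  ψ=arccos(0.4542)=1.0993;  θ1=γ+ψ≈-0.2620
φ2=120.0° → target in arm frame (-0.0416, -0.0267)
  e−x'=0.1316;  (l²−L²−(e−x')²−y'²−z²)/2L = 0.0494
  √(A²+B²)=0.2537;  θ2 = -1.0254+1.3748 ≈ 0.3494
arm 3 (φ=240.0°): x'=-0.0023, y'=0.0494
  A=0.0923, B=-0.2169, C=(l²−L²−A²−y'²−z²)/(2L)=0.0730
  θ3 = atan2(B,A) + arccos(C/0.2357) = 0.0874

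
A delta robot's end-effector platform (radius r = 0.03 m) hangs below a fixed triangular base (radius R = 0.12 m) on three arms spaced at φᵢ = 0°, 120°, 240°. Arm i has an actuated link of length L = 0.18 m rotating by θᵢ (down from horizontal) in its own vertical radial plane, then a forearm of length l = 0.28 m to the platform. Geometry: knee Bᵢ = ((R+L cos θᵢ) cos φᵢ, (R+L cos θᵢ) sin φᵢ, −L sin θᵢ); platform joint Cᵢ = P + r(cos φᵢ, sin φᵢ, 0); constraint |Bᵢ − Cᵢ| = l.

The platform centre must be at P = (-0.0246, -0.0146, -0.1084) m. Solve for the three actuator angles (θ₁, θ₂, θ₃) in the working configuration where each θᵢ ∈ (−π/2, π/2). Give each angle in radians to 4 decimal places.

rotate P by −φ1: (-0.0246, -0.0146, -0.1084)
  A=0.1146, B=-0.1084, C=(l²−L²−A²−y'²−z²)/(2L)=0.0581
  √(A²+B²)=0.1577;  θ1 = -0.7576+1.1938 ≈ 0.4362
rotate P by −φ2: (-0.0003, 0.0286, -0.1084)
  A=0.0903, B=-0.1084, C=(l²−L²−A²−y'²−z²)/(2L)=0.0702
  √(A²+B²)=0.1411;  θ2 = -0.8760+1.0502 ≈ 0.1742
φ3=240.0° → target in arm frame (0.0249, -0.0140)
  e−x'=0.0651;  (l²−L²−(e−x')²−y'²−z²)/2L = 0.0828
  θ3 = atan2(B,A) + arccos(C/0.1264) = -0.1740

θ₁ = 0.4362, θ₂ = 0.1742, θ₃ = -0.1740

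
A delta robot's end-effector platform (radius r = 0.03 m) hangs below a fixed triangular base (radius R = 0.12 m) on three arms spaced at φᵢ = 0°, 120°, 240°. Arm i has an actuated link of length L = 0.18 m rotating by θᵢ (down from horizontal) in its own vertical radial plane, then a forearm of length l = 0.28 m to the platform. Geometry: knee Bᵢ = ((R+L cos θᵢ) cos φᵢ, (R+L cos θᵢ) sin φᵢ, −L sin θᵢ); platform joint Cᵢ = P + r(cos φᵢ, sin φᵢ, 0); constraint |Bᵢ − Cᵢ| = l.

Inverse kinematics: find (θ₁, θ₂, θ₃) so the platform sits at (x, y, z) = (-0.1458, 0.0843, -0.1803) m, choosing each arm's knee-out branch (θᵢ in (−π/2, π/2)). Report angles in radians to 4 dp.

rotate P by −φ1: (-0.1458, 0.0843, -0.1803)
  A cos θ + B sin θ = C:  0.2358·cos θ + -0.1803·sin θ = -0.1367
  γ=atan2(-0.1803,0.2358)=-0.6528;  ψ=arccos(-0.4606)=2.0494;  θ1=γ+ψ≈1.3966
arm 2 (φ=120.0°): x'=0.1459, y'=0.0841
  e−x'=-0.0559;  (l²−L²−(e−x')²−y'²−z²)/2L = 0.0091
  θ2 = atan2(B,A) + arccos(C/0.1888) = -0.3491
φ3=240.0° → target in arm frame (-0.0001, -0.1684)
  e−x'=0.0901;  (l²−L²−(e−x')²−y'²−z²)/2L = -0.0639
  γ=atan2(-0.1803,0.0901)=-1.1073;  ψ=arccos(-0.3168)=1.8932;  θ3=γ+ψ≈0.7859

θ₁ = 1.3966, θ₂ = -0.3491, θ₃ = 0.7859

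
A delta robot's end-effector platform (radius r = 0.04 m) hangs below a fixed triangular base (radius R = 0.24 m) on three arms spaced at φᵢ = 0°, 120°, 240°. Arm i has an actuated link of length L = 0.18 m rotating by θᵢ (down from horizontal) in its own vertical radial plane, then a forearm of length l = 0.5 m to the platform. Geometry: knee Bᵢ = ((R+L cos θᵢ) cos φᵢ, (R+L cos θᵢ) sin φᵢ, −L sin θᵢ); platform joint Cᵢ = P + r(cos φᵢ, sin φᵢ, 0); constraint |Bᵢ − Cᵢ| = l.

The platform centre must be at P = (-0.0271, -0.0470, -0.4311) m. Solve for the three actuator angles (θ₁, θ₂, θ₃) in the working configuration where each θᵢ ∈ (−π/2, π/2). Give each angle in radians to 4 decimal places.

φ1=0.0° → target in arm frame (-0.0271, -0.0470)
  A cos θ + B sin θ = C:  0.2271·cos θ + -0.4311·sin θ = -0.0612
  √(A²+B²)=0.4873;  θ1 = -1.0859+1.6967 ≈ 0.6108
φ2=120.0° → target in arm frame (-0.0272, 0.0470)
  A=0.2272, B=-0.4311, C=(l²−L²−A²−y'²−z²)/(2L)=-0.0613
  θ2 = atan2(B,A) + arccos(C/0.4873) = 0.6110
φ3=240.0° → target in arm frame (0.0543, 0.0000)
  A=0.1457, B=-0.4311, C=(l²−L²−A²−y'²−z²)/(2L)=0.0292
  √(A²+B²)=0.4551;  θ3 = -1.2448+1.5066 ≈ 0.2618

θ₁ = 0.6108, θ₂ = 0.6110, θ₃ = 0.2618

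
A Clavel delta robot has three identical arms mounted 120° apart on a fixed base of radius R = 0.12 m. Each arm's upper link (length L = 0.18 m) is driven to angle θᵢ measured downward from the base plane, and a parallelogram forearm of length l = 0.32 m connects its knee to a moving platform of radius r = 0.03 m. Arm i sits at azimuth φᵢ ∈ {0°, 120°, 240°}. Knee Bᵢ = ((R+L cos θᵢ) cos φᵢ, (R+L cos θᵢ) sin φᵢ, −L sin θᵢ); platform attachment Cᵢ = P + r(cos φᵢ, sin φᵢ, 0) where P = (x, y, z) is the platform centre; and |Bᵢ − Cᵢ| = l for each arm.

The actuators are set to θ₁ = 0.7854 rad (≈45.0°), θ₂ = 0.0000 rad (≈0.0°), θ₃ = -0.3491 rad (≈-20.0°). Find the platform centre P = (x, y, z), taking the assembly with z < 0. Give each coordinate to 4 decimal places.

arm 1 at φ=0.0°: (R−r)+L cos θ1 = 0.2173;  S1 = (0.2173, 0.0000, -0.1273)
arm 2 at φ=120.0°: (R−r)+L cos θ2 = 0.2700;  S2 = (-0.1350, 0.2338, 0.0000)
arm 3 at φ=240.0°: (R−r)+L cos θ3 = 0.2591;  S3 = (-0.1296, -0.2244, 0.0616)
|S₂|²−|S₁|² = 0.0095;  |S₃|²−|S₁|² = 0.0075
[-0.7046 0.4677 0.2546]·P = 0.0095;  [-0.6937 -0.4488 0.3777]·P = 0.0075
Cramer: x(z) = -0.0121+0.4541z;  y(z) = 0.0020+0.1397z
quadratic in z: (1.2257)z²+(0.0468)z+(-0.0336)=0, √Δ=0.4083 → z ∈ {-0.1856, 0.1475}; z = -0.1856 (taking z<0)
x = -0.0964, y = -0.0240

(-0.0964, -0.0240, -0.1856)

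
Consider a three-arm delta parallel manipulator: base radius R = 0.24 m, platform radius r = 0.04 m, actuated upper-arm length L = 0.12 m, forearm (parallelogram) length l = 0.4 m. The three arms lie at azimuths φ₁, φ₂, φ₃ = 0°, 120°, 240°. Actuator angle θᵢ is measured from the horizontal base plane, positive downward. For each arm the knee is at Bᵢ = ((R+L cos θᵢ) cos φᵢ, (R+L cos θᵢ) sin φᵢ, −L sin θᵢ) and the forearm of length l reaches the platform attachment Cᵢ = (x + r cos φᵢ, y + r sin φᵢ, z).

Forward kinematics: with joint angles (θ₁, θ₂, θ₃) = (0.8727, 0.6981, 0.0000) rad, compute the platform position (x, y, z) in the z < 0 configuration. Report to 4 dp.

arm 1 at φ=0.0°: e+L cos θ1 = 0.2771;  centre 1 = (0.2771, 0.0000, -0.0919)
arm 2 at φ=120.0°: e+L cos θ2 = 0.2919;  centre 2 = (-0.1460, 0.2528, -0.0771)
φ3=240.0°: virtual centre (-0.1600, -0.2771, 0.0000), radius l
|centre ₂|²−|centre ₁|² = 0.0059;  |centre ₃|²−|centre ₁|² = 0.0171
plane₁₂: -0.8462x+0.5056y+0.0296z = 0.0059
Cramer: x(z) = -0.0131+0.1200z;  y(z) = -0.0102+0.1424z
sphere 1 gives Az²+Bz+C=0 with A=1.0347, B=0.1113, C=-0.0672;  B²−4AC=0.2905;  roots -0.3142, 0.2067;  negative root z = -0.3142
x = -0.0508, y = -0.0550

(-0.0508, -0.0550, -0.3142)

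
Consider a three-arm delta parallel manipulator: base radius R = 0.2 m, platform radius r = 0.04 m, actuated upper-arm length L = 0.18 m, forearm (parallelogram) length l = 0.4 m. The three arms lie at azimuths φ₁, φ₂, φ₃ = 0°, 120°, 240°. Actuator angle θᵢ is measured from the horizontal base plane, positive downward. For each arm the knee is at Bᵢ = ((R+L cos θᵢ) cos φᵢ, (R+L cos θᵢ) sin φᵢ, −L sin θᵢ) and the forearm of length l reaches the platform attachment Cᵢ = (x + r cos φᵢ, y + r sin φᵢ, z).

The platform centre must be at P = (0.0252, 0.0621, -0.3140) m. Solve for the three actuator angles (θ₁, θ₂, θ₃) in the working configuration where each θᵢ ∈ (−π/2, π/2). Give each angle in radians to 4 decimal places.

θ₁ = 0.3488, θ₂ = 0.2616, θ₃ = 0.7856

rotate P by −φ1: (0.0252, 0.0621, -0.3140)
  A cos θ + B sin θ = C:  0.1348·cos θ + -0.3140·sin θ = 0.0194
  √(A²+B²)=0.3417;  θ1 = -1.1653+1.5141 ≈ 0.3488
φ2=120.0° → target in arm frame (0.0412, -0.0529)
  A=0.1188, B=-0.3140, C=(l²−L²−A²−y'²−z²)/(2L)=0.0336
  γ=atan2(-0.3140,0.1188)=-1.2090;  ψ=arccos(0.1000)=1.4706;  θ2=γ+ψ≈0.2616
arm 3 (φ=240.0°): x'=-0.0664, y'=-0.0092
  A=0.2264, B=-0.3140, C=(l²−L²−A²−y'²−z²)/(2L)=-0.0620
  √(A²+B²)=0.3871;  θ3 = -0.9461+1.7317 ≈ 0.7856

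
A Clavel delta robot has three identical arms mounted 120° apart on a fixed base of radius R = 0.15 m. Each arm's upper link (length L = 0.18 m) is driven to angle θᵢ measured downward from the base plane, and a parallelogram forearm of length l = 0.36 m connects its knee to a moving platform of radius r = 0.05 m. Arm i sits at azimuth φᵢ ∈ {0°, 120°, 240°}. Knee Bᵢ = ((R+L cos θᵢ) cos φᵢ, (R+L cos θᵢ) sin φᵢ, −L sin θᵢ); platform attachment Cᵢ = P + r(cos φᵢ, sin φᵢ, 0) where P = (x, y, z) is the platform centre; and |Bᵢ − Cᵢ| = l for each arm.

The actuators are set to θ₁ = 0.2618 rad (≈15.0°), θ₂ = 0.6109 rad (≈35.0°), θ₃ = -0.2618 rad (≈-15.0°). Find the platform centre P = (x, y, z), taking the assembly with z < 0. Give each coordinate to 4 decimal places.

(-0.0057, -0.0902, -0.2547)

arm 1 at φ=0.0°: e+L cos θ1 = 0.2739;  S1 = (0.2739, 0.0000, -0.0466)
φ2=120.0°: virtual centre (-0.1237, 0.2143, -0.1032), radius l
φ3=240.0°: virtual centre (-0.1369, -0.2372, 0.0466), radius l
eliminate P² terms by subtracting sphere 1 from 2 and 3
[-0.7952 0.4286 -0.1133]·P = -0.0053;  [-0.8216 -0.4744 0.1864]·P = 0.0000
Cramer: x(z) = 0.0034+0.0358z;  y(z) = -0.0060+0.3308z
sphere 1 gives Az²+Bz+C=0 with A=1.1107, B=0.0699, C=-0.0543;  B²−4AC=0.2460;  roots -0.2547, 0.1918;  negative root z = -0.2547
x = -0.0057, y = -0.0902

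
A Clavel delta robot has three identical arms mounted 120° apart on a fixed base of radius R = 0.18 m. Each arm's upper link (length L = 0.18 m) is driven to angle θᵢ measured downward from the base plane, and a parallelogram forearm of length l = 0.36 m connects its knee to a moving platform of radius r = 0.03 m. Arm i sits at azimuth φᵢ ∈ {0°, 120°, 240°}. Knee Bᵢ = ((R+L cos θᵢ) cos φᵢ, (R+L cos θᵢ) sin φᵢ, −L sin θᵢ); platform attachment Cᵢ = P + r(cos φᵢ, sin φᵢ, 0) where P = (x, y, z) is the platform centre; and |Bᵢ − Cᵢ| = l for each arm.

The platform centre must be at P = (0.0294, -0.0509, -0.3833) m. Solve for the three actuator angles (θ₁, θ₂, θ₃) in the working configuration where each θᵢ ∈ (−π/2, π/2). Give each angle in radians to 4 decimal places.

θ₁ = 0.7853, θ₂ = 1.1346, θ₃ = 0.7853

arm 1 (φ=0.0°): x'=0.0294, y'=-0.0509
  A cos θ + B sin θ = C:  0.1206·cos θ + -0.3833·sin θ = -0.1857
  γ=atan2(-0.3833,0.1206)=-1.2660;  ψ=arccos(-0.4622)=2.0512;  θ1=γ+ψ≈0.7853
arm 2 (φ=120.0°): x'=-0.0588, y'=0.0000
  A=0.2088, B=-0.3833, C=(l²−L²−A²−y'²−z²)/(2L)=-0.2592
  √(A²+B²)=0.4365;  θ2 = -1.0720+2.2066 ≈ 1.1346
rotate P by −φ3: (0.0294, 0.0509, -0.3833)
  A cos θ + B sin θ = C:  0.1206·cos θ + -0.3833·sin θ = -0.1857
  γ=atan2(-0.3833,0.1206)=-1.2659;  ψ=arccos(-0.4622)=2.0513;  θ3=γ+ψ≈0.7853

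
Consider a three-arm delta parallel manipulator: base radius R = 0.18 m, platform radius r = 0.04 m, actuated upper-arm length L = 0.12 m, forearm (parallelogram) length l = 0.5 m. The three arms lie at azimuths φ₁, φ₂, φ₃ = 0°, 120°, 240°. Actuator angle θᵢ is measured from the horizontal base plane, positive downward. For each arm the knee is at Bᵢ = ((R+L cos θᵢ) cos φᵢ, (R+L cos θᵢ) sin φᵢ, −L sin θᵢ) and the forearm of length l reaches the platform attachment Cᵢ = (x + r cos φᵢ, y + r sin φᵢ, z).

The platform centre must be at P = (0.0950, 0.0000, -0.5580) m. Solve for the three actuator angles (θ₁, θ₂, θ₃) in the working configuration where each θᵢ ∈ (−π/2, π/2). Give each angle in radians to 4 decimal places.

θ₁ = 0.6980, θ₂ = 1.3087, θ₃ = 1.3087

arm 1 (φ=0.0°): x'=0.0950, y'=0.0000
  A cos θ + B sin θ = C:  0.0450·cos θ + -0.5580·sin θ = -0.3241
  γ=atan2(-0.5580,0.0450)=-1.4903;  ψ=arccos(-0.5790)=2.1883;  θ1=γ+ψ≈0.6980
φ2=120.0° → target in arm frame (-0.0475, -0.0823)
  A cos θ + B sin θ = C:  0.1875·cos θ + -0.5580·sin θ = -0.4904
  θ2 = atan2(B,A) + arccos(C/0.5887) = 1.3087
rotate P by −φ3: (-0.0475, 0.0823, -0.5580)
  A=0.1875, B=-0.5580, C=(l²−L²−A²−y'²−z²)/(2L)=-0.4904
  θ3 = atan2(B,A) + arccos(C/0.5887) = 1.3087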